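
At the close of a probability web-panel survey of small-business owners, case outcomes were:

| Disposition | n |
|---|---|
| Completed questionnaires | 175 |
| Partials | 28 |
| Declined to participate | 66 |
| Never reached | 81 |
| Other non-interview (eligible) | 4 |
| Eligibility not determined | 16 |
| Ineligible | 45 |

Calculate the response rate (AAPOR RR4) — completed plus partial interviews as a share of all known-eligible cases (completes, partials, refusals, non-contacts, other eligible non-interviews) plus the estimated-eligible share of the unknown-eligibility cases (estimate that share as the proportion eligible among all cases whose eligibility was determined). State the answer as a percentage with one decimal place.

Num = 175 + 28 = 203
Determined eligible = 175 + 28 + 66 + 81 + 4 = 354
e = 354 / (354 + 45) = 354 / 399 = 0.8872
e × U = 0.8872 × 16 = 14.20
Denom = 354 + 14.20 = 368.20
RR4 = 203 / 368.20 = 0.5513

55.1%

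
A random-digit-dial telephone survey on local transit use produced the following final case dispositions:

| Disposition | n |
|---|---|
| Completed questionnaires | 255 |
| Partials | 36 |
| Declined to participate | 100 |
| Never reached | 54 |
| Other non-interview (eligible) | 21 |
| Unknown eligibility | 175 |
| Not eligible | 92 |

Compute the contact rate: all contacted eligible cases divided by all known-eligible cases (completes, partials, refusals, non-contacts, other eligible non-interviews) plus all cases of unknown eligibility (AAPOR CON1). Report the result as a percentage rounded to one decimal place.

Top = 255 + 36 + 100 + 21 = 412
Denom = 255 + 36 + 100 + 54 + 21 + 175 = 641
CON1 = 412 / 641 = 0.6427

64.3%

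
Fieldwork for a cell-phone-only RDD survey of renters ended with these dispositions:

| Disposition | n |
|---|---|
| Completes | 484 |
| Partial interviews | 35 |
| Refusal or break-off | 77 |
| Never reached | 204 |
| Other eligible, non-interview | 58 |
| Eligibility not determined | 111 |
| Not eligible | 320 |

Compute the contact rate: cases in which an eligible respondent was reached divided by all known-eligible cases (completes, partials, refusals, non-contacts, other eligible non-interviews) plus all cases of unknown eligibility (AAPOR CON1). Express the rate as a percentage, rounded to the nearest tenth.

67.5%

Numerator → 484 + 35 + 77 + 58 = 654
Denom → 484 + 35 + 77 + 204 + 58 + 111 = 969
CON1 = 654 / 969 = 0.6749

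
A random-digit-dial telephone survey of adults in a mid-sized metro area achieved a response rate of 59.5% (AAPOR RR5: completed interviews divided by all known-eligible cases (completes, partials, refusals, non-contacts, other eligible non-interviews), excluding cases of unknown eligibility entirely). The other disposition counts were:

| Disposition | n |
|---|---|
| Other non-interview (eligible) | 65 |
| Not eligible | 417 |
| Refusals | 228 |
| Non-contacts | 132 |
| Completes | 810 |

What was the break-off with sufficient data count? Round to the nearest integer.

126

RR5 = 810 / D = 0.595
D = 810 / 0.595 = 1361.3
Remaining denominator categories sum to 1235
break-off with sufficient data = 1361.3 − 1235 ≈ 126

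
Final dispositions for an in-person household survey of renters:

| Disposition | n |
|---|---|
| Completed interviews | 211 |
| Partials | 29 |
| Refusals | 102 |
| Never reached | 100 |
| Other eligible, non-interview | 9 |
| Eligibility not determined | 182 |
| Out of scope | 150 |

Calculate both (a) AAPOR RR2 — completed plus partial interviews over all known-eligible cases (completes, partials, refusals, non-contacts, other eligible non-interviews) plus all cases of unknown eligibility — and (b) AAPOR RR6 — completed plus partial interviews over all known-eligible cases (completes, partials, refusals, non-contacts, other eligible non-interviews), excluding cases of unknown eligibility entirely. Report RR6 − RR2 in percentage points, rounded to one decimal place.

Top = 211 + 29 = 240
Denom = 211 + 29 + 102 + 100 + 9 + 182 = 633
RR2 = 240 / 633 = 0.3791
Denom = 211 + 29 + 102 + 100 + 9 = 451
RR6 = 240 / 451 = 0.5322
Difference = 53.22 − 37.91 = 15.31 percentage points

15.3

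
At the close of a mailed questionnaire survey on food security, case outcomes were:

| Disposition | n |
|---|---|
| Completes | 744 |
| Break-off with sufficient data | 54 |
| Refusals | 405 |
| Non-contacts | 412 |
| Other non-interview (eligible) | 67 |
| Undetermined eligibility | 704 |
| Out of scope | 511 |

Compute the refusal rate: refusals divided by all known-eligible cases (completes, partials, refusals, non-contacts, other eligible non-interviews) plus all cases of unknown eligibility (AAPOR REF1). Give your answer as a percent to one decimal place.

Top = 405
Denominator = 744 + 54 + 405 + 412 + 67 + 704 = 2386
REF1 = 405 / 2386 = 0.1697

17.0%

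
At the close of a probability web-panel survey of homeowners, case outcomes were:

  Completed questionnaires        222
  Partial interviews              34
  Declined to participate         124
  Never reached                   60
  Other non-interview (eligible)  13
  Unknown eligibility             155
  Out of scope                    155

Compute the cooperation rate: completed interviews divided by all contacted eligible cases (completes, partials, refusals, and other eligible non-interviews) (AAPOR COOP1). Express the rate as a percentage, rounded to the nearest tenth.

56.5%

Num = 222
Base = 222 + 34 + 124 + 13 = 393
COOP1 = 222 / 393 = 0.5649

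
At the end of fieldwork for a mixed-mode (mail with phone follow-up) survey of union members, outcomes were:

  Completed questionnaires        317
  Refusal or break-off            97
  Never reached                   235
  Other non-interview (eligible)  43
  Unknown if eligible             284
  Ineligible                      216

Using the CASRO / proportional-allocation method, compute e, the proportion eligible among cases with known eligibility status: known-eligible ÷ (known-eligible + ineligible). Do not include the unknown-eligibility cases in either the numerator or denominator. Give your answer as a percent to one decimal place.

76.2%

Known eligible → 317 + 97 + 235 + 43 = 692
e = 692 / (692 + 216) = 692 / 908 = 0.7621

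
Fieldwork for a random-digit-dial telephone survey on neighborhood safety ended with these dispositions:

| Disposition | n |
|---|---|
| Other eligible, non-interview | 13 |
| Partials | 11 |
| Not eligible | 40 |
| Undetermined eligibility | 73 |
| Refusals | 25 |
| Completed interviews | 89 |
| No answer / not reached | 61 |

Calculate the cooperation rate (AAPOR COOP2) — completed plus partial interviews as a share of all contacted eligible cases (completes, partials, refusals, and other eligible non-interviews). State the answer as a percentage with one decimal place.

72.5%

Num = 89 + 11 = 100
Denominator = 89 + 11 + 25 + 13 = 138
COOP2 = 100 / 138 = 0.7246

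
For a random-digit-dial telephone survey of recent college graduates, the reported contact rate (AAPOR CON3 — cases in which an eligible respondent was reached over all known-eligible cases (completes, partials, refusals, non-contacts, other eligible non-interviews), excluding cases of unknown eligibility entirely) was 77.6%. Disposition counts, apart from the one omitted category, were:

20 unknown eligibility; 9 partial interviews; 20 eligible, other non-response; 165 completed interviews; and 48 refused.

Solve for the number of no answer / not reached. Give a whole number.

70

Top = 165 + 9 + 48 + 20 = 242
CON3 = 242 / D = 0.776
D = 242 / 0.776 = 311.9
Rest of base = 242
no answer / not reached = 311.9 − 242 ≈ 70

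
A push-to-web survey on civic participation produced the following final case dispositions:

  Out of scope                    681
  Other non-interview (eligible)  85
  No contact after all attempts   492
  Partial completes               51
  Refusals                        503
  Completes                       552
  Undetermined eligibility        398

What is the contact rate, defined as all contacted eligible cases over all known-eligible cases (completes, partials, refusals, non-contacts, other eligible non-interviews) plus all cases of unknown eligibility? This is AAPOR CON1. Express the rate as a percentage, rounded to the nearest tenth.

57.2%

Numerator: 552 + 51 + 503 + 85 = 1191
Denominator: 552 + 51 + 503 + 492 + 85 + 398 = 2081
CON1 = 1191 / 2081 = 0.5723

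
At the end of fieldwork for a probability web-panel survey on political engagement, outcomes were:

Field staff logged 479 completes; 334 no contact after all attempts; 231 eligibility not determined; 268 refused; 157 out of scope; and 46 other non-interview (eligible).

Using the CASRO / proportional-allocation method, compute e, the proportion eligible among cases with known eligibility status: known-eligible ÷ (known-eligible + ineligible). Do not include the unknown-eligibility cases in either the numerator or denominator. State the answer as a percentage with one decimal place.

Determined eligible: 479 + 268 + 334 + 46 = 1127
e = 1127 / (1127 + 157) = 1127 / 1284 = 0.8777

87.8%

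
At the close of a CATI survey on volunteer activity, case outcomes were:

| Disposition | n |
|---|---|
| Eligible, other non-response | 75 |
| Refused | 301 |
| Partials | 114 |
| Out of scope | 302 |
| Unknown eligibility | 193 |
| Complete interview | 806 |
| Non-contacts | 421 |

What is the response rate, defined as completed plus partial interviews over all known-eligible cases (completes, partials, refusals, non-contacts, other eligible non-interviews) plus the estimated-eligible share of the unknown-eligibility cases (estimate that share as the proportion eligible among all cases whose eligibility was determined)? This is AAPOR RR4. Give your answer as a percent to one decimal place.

Num = 806 + 114 = 920
Eligible (known) = 806 + 114 + 301 + 421 + 75 = 1717
e = 1717 / (1717 + 302) = 1717 / 2019 = 0.8504
Estimated eligible among unknowns = 0.8504 × 193 = 164.13
Denom = 1717 + 164.13 = 1881.13
RR4 = 920 / 1881.13 = 0.4891

48.9%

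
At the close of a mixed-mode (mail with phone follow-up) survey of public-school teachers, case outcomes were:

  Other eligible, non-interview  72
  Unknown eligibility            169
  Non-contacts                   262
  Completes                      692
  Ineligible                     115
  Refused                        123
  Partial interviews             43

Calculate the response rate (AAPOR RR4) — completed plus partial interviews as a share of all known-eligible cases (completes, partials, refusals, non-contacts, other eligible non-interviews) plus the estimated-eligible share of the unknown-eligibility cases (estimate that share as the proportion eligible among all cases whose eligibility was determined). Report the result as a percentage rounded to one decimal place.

Num: 692 + 43 = 735
Eligible (known): 692 + 43 + 123 + 262 + 72 = 1192
e = 1192 / (1192 + 115) = 1192 / 1307 = 0.9120
Eligible share of unknowns: 0.9120 × 169 = 154.13
Denom: 1192 + 154.13 = 1346.13
RR4 = 735 / 1346.13 = 0.5460

54.6%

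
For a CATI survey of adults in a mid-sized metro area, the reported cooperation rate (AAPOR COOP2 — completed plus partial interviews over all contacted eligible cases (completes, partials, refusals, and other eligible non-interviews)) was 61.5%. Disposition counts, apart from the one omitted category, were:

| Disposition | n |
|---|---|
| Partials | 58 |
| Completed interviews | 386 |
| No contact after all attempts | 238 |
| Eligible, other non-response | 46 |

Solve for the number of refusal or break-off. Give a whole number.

232

Numerator: 386 + 58 = 444
COOP2 = 444 / D = 0.615
D = 444 / 0.615 = 722.0
Other denominator terms total 490
refusal or break-off = 722.0 − 490 ≈ 232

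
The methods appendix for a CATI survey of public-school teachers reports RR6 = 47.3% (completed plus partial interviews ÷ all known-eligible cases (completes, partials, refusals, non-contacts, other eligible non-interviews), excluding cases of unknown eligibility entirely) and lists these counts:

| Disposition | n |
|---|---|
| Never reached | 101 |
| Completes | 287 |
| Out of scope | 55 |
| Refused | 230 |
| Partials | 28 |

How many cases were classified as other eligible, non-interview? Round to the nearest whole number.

Top: 287 + 28 = 315
RR6 = 315 / D = 0.473
D = 315 / 0.473 = 666.0
Rest of base = 646
other eligible, non-interview = 666.0 − 646 ≈ 20

20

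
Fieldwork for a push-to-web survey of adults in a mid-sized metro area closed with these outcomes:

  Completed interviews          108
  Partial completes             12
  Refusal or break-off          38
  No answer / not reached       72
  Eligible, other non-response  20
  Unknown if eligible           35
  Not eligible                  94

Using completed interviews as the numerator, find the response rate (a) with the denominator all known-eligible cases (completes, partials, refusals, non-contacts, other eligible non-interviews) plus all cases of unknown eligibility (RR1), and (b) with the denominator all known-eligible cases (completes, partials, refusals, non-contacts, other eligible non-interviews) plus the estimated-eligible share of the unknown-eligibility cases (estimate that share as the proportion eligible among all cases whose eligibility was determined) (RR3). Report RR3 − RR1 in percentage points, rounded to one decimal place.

Numerator = 108
Denominator = 108 + 12 + 38 + 72 + 20 + 35 = 285
RR1 = 108 / 285 = 0.3789
Eligible (known) = 108 + 12 + 38 + 72 + 20 = 250
e = 250 / (250 + 94) = 250 / 344 = 0.7267
Eligible share of unknowns = 0.7267 × 35 = 25.43
Denominator = 250 + 25.43 = 275.43
RR3 = 108 / 275.43 = 0.3921
Difference = 39.21 − 37.89 = 1.32 percentage points

1.3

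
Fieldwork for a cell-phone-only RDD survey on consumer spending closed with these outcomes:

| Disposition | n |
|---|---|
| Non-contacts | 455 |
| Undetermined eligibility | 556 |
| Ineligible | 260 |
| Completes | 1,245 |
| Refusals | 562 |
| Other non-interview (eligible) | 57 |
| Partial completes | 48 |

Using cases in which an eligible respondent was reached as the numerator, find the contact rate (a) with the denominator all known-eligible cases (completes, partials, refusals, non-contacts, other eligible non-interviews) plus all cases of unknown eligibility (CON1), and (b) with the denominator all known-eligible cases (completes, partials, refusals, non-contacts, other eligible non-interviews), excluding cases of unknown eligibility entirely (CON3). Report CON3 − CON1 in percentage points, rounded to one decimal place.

Num: 1245 + 48 + 562 + 57 = 1912
Denominator: 1245 + 48 + 562 + 455 + 57 + 556 = 2923
CON1 = 1912 / 2923 = 0.6541
Denominator: 1245 + 48 + 562 + 455 + 57 = 2367
CON3 = 1912 / 2367 = 0.8078
Difference = 80.78 − 65.41 = 15.37 percentage points

15.4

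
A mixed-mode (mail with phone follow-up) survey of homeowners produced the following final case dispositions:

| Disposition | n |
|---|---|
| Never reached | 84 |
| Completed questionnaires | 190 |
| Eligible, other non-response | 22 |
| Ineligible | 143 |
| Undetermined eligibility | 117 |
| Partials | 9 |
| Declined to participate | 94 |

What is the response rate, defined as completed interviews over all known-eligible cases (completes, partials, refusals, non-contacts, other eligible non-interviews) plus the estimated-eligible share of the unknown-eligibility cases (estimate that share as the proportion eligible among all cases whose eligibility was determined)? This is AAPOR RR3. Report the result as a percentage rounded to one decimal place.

39.2%

Top: 190
Known eligible: 190 + 9 + 94 + 84 + 22 = 399
e = 399 / (399 + 143) = 399 / 542 = 0.7362
e × U: 0.7362 × 117 = 86.14
Denominator: 399 + 86.14 = 485.14
RR3 = 190 / 485.14 = 0.3916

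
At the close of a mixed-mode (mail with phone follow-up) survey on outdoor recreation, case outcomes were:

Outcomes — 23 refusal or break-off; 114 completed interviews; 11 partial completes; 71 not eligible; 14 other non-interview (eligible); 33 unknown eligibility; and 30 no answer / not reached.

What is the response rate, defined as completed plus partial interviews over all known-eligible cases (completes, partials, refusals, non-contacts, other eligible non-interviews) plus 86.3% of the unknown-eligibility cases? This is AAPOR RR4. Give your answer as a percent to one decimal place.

Numerator: 114 + 11 = 125
Determined eligible: 114 + 11 + 23 + 30 + 14 = 192
Estimated eligible among unknowns: 0.8630 × 33 = 28.48
Denominator: 192 + 28.48 = 220.48
RR4 = 125 / 220.48 = 0.5669

56.7%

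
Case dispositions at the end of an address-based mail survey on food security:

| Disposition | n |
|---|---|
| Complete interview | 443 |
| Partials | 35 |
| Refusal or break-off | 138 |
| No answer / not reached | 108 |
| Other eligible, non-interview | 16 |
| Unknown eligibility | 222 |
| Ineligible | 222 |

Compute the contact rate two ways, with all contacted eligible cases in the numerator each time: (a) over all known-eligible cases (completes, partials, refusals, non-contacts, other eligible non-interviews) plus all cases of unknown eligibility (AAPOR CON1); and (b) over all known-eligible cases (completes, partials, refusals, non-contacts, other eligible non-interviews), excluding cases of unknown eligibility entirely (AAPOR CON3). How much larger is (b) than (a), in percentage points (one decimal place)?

19.7

Num: 443 + 35 + 138 + 16 = 632
Denom: 443 + 35 + 138 + 108 + 16 + 222 = 962
CON1 = 632 / 962 = 0.6570
Denom: 443 + 35 + 138 + 108 + 16 = 740
CON3 = 632 / 740 = 0.8541
Difference = 85.41 − 65.70 = 19.71 percentage points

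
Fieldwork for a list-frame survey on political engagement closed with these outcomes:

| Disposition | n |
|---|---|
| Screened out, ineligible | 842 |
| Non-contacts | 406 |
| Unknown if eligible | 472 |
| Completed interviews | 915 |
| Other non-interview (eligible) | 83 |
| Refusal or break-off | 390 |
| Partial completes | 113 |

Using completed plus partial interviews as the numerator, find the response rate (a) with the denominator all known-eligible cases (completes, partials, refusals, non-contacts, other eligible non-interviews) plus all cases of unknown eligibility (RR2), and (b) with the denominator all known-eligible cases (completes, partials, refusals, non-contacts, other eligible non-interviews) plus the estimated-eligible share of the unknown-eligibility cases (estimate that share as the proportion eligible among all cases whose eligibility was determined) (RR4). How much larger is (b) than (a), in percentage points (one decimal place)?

2.8

Top: 915 + 113 = 1028
Denom: 915 + 113 + 390 + 406 + 83 + 472 = 2379
RR2 = 1028 / 2379 = 0.4321
Eligible (known): 915 + 113 + 390 + 406 + 83 = 1907
e = 1907 / (1907 + 842) = 1907 / 2749 = 0.6937
e × U: 0.6937 × 472 = 327.43
Denom: 1907 + 327.43 = 2234.43
RR4 = 1028 / 2234.43 = 0.4601
Difference = 46.01 − 43.21 = 2.80 percentage points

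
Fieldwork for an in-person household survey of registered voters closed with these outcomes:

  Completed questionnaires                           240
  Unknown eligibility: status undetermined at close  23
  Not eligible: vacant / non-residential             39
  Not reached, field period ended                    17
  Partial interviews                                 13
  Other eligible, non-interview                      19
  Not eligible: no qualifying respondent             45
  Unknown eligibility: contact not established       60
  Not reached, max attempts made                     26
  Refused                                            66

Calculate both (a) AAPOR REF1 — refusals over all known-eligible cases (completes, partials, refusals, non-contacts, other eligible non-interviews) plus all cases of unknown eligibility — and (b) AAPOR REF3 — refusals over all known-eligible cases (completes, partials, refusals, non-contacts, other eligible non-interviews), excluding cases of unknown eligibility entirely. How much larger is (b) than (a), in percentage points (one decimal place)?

3.1

Never reached = 17 + 26 = 43
Unknown eligibility = 60 + 23 = 83
Out of scope = 45 + 39 = 84
Numerator → 66
Denom → 240 + 13 + 66 + 43 + 19 + 83 = 464
REF1 = 66 / 464 = 0.1422
Denom → 240 + 13 + 66 + 43 + 19 = 381
REF3 = 66 / 381 = 0.1732
Difference = 17.32 − 14.22 = 3.10 percentage points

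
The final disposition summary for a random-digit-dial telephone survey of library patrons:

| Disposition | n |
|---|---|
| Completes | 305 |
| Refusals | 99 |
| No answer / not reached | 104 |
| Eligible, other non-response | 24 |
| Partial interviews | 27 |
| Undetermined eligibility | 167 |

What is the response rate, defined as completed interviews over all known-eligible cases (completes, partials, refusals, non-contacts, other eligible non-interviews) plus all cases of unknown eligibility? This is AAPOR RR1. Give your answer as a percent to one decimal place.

Numerator: 305
Base: 305 + 27 + 99 + 104 + 24 + 167 = 726
RR1 = 305 / 726 = 0.4201

42.0%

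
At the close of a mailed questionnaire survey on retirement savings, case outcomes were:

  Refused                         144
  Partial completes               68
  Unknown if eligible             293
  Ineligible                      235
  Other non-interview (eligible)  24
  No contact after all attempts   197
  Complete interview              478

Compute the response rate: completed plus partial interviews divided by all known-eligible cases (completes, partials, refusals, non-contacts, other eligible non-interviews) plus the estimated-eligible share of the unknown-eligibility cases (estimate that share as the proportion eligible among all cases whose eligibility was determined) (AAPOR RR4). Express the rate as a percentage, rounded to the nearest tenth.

47.7%

Num → 478 + 68 = 546
Determined eligible → 478 + 68 + 144 + 197 + 24 = 911
e = 911 / (911 + 235) = 911 / 1146 = 0.7949
Estimated eligible among unknowns → 0.7949 × 293 = 232.91
Base → 911 + 232.91 = 1143.91
RR4 = 546 / 1143.91 = 0.4773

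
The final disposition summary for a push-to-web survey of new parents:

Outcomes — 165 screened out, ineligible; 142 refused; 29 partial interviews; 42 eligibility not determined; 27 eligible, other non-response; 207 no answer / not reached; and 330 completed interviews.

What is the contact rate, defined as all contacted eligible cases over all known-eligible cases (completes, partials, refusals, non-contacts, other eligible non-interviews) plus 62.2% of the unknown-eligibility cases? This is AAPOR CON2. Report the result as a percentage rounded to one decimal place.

69.4%

Numerator → 330 + 29 + 142 + 27 = 528
Determined eligible → 330 + 29 + 142 + 207 + 27 = 735
Eligible share of unknowns → 0.6220 × 42 = 26.12
Base → 735 + 26.12 = 761.12
CON2 = 528 / 761.12 = 0.6937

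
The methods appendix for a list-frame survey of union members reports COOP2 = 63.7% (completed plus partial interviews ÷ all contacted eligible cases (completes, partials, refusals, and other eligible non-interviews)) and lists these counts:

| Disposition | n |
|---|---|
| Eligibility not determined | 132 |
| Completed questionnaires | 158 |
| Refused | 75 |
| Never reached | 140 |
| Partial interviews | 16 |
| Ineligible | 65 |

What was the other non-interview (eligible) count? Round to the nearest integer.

24

Numerator → 158 + 16 = 174
COOP2 = 174 / D = 0.637
D = 174 / 0.637 = 273.2
Remaining denominator categories sum to 249
other non-interview (eligible) = 273.2 − 249 ≈ 24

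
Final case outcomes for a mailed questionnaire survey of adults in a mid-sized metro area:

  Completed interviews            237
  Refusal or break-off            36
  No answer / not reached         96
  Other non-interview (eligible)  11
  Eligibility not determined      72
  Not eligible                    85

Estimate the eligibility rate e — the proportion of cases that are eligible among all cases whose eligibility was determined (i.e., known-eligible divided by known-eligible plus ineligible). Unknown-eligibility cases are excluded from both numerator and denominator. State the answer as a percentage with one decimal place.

Determined eligible: 237 + 36 + 96 + 11 = 380
e = 380 / (380 + 85) = 380 / 465 = 0.8172

81.7%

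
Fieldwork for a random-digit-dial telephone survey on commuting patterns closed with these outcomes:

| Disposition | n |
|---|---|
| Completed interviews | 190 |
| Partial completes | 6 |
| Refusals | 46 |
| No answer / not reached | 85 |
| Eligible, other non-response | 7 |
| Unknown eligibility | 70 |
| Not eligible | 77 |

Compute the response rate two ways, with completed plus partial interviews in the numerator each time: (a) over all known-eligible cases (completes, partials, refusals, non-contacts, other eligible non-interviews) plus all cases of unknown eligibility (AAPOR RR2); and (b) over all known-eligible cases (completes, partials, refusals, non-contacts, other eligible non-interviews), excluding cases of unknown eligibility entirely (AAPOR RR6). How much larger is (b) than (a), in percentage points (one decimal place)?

Numerator → 190 + 6 = 196
Base → 190 + 6 + 46 + 85 + 7 + 70 = 404
RR2 = 196 / 404 = 0.4851
Base → 190 + 6 + 46 + 85 + 7 = 334
RR6 = 196 / 334 = 0.5868
Difference = 58.68 − 48.51 = 10.17 percentage points

10.2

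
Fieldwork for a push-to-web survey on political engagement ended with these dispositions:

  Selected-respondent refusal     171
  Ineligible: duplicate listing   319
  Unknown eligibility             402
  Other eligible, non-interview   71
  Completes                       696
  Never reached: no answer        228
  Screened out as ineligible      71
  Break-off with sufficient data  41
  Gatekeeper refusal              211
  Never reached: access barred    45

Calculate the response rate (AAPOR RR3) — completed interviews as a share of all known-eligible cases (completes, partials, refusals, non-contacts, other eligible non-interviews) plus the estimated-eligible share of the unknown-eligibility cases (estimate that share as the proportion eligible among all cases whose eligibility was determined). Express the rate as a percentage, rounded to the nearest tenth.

Refusals = 211 + 171 = 382
Never reached = 228 + 45 = 273
Ineligible = 71 + 319 = 390
Top → 696
Determined eligible → 696 + 41 + 382 + 273 + 71 = 1463
e = 1463 / (1463 + 390) = 1463 / 1853 = 0.7895
Estimated eligible among unknowns → 0.7895 × 402 = 317.38
Denominator → 1463 + 317.38 = 1780.38
RR3 = 696 / 1780.38 = 0.3909

39.1%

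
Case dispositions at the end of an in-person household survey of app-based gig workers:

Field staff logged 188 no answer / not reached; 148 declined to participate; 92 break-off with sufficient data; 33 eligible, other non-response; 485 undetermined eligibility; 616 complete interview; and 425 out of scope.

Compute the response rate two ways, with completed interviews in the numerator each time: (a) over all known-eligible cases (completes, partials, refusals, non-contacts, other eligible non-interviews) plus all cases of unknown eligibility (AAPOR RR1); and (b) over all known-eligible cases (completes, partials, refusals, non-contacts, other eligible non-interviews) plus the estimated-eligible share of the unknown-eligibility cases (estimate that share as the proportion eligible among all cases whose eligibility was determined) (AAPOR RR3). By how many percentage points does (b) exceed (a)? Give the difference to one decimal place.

3.8

Numerator = 616
Base = 616 + 92 + 148 + 188 + 33 + 485 = 1562
RR1 = 616 / 1562 = 0.3944
Known eligible = 616 + 92 + 148 + 188 + 33 = 1077
e = 1077 / (1077 + 425) = 1077 / 1502 = 0.7170
Estimated eligible among unknowns = 0.7170 × 485 = 347.75
Base = 1077 + 347.75 = 1424.75
RR3 = 616 / 1424.75 = 0.4324
Difference = 43.24 − 39.44 = 3.80 percentage points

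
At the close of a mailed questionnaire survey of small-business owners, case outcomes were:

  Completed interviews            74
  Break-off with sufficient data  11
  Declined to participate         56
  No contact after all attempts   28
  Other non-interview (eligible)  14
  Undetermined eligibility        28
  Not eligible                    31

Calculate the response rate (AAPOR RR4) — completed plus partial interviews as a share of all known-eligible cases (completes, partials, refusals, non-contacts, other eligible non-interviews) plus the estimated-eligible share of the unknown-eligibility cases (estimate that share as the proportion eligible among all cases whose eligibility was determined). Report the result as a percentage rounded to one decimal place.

Top → 74 + 11 = 85
Eligible (known) → 74 + 11 + 56 + 28 + 14 = 183
e = 183 / (183 + 31) = 183 / 214 = 0.8551
Estimated eligible among unknowns → 0.8551 × 28 = 23.94
Base → 183 + 23.94 = 206.94
RR4 = 85 / 206.94 = 0.4107

41.1%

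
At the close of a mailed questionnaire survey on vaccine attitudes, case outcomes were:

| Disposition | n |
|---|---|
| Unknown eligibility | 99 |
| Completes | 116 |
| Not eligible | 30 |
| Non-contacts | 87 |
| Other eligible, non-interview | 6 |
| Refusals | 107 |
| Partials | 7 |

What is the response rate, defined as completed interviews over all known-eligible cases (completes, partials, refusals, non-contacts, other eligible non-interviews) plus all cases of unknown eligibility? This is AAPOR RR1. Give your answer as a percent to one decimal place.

27.5%

Numerator: 116
Denominator: 116 + 7 + 107 + 87 + 6 + 99 = 422
RR1 = 116 / 422 = 0.2749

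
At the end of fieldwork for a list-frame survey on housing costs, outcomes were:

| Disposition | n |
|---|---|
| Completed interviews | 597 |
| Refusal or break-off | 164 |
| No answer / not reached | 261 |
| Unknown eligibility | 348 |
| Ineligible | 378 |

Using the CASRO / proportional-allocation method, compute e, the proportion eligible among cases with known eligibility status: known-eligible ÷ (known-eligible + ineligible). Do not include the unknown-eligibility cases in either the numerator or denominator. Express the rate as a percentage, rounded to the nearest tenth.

Eligible (known): 597 + 164 + 261 = 1022
e = 1022 / (1022 + 378) = 1022 / 1400 = 0.7300

73.0%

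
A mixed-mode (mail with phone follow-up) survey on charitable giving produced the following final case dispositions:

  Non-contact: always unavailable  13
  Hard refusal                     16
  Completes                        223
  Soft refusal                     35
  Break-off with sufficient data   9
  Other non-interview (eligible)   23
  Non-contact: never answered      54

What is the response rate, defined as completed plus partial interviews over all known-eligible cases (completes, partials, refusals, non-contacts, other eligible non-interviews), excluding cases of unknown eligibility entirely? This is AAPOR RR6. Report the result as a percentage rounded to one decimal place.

62.2%

Refusal or break-off = 16 + 35 = 51
No answer / not reached = 54 + 13 = 67
Numerator → 223 + 9 = 232
Denominator → 223 + 9 + 51 + 67 + 23 = 373
RR6 = 232 / 373 = 0.6220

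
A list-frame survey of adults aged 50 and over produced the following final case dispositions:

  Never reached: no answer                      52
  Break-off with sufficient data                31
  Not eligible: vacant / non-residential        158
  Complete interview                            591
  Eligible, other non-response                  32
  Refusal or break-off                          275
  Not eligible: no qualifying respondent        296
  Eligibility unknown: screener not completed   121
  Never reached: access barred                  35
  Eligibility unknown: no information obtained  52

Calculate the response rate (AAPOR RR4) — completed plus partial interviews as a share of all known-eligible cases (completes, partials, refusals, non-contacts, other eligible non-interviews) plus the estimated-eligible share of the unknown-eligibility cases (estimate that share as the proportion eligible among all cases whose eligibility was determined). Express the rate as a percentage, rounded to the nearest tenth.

Never reached = 52 + 35 = 87
Eligibility not determined = 121 + 52 = 173
Screened out, ineligible = 296 + 158 = 454
Num: 591 + 31 = 622
Eligible (known): 591 + 31 + 275 + 87 + 32 = 1016
e = 1016 / (1016 + 454) = 1016 / 1470 = 0.6912
Estimated eligible among unknowns: 0.6912 × 173 = 119.58
Denominator: 1016 + 119.58 = 1135.58
RR4 = 622 / 1135.58 = 0.5477

54.8%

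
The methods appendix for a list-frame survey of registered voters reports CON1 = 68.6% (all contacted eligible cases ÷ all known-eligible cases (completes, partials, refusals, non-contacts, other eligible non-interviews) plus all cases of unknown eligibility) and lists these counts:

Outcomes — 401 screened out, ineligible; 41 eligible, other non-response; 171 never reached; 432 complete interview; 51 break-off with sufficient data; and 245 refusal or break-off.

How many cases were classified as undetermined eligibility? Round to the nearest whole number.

181

Top → 432 + 51 + 245 + 41 = 769
CON1 = 769 / D = 0.686
D = 769 / 0.686 = 1121.0
Rest of base = 940
undetermined eligibility = 1121.0 − 940 ≈ 181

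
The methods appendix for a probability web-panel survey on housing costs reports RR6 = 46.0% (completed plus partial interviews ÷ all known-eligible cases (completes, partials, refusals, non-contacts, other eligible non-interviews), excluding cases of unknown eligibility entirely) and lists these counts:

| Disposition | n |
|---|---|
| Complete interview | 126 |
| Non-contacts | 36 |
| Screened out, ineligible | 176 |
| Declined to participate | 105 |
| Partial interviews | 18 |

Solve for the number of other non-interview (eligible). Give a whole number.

28

Numerator = 126 + 18 = 144
RR6 = 144 / D = 0.460
D = 144 / 0.460 = 313.0
Remaining denominator categories sum to 285
other non-interview (eligible) = 313.0 − 285 ≈ 28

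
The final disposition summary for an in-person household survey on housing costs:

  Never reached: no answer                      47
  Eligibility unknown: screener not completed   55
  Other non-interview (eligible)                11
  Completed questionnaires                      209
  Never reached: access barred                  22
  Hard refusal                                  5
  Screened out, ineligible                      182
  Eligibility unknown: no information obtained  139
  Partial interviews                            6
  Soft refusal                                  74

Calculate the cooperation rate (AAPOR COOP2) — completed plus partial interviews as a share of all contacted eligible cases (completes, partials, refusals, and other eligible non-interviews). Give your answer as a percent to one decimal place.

70.5%

Refusals = 5 + 74 = 79
Non-contacts = 47 + 22 = 69
Unknown if eligible = 55 + 139 = 194
Num → 209 + 6 = 215
Denominator → 209 + 6 + 79 + 11 = 305
COOP2 = 215 / 305 = 0.7049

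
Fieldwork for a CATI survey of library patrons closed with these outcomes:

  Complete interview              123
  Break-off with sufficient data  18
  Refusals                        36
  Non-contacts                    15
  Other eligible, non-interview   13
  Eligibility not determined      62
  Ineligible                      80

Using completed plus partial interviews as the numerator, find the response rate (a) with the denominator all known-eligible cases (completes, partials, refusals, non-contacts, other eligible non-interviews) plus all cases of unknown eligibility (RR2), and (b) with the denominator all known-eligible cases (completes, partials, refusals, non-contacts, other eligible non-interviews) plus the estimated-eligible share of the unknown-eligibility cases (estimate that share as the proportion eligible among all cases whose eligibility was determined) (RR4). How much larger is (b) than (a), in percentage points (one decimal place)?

3.7

Num: 123 + 18 = 141
Denominator: 123 + 18 + 36 + 15 + 13 + 62 = 267
RR2 = 141 / 267 = 0.5281
Eligible (known): 123 + 18 + 36 + 15 + 13 = 205
e = 205 / (205 + 80) = 205 / 285 = 0.7193
Estimated eligible among unknowns: 0.7193 × 62 = 44.60
Denominator: 205 + 44.60 = 249.60
RR4 = 141 / 249.60 = 0.5649
Difference = 56.49 − 52.81 = 3.68 percentage points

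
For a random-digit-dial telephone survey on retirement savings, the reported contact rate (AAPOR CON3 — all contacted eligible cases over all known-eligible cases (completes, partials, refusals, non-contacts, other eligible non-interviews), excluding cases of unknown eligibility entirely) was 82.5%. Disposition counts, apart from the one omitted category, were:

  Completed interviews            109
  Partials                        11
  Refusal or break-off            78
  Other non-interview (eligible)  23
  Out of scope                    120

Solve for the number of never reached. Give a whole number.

47

Numerator → 109 + 11 + 78 + 23 = 221
CON3 = 221 / D = 0.825
D = 221 / 0.825 = 267.9
Rest of base = 221
never reached = 267.9 − 221 ≈ 47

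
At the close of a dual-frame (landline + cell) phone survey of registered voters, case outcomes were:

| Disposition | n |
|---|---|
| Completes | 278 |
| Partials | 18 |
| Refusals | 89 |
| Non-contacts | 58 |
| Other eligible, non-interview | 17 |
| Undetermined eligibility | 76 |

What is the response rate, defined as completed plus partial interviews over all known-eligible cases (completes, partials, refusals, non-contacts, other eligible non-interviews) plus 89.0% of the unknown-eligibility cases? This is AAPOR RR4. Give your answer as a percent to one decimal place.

56.1%

Numerator: 278 + 18 = 296
Eligible (known): 278 + 18 + 89 + 58 + 17 = 460
Estimated eligible among unknowns: 0.8900 × 76 = 67.64
Base: 460 + 67.64 = 527.64
RR4 = 296 / 527.64 = 0.5610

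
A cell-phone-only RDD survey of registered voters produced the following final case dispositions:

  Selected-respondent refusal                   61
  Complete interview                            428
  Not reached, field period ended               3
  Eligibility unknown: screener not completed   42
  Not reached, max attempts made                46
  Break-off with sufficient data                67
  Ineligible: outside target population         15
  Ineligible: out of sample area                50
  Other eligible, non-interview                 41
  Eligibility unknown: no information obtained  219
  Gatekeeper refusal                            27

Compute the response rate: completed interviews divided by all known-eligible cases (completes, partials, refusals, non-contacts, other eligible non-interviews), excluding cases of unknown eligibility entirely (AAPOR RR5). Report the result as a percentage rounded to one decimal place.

63.6%

Refusal or break-off = 27 + 61 = 88
Never reached = 3 + 46 = 49
Unknown eligibility = 42 + 219 = 261
Not eligible = 15 + 50 = 65
Top = 428
Base = 428 + 67 + 88 + 49 + 41 = 673
RR5 = 428 / 673 = 0.6360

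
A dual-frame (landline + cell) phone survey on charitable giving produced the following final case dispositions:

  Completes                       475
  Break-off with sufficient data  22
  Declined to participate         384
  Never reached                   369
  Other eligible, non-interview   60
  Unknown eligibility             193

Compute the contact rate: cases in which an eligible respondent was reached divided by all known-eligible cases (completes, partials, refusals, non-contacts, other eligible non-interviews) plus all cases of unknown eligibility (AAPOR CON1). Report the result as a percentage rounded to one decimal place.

Numerator = 475 + 22 + 384 + 60 = 941
Base = 475 + 22 + 384 + 369 + 60 + 193 = 1503
CON1 = 941 / 1503 = 0.6261

62.6%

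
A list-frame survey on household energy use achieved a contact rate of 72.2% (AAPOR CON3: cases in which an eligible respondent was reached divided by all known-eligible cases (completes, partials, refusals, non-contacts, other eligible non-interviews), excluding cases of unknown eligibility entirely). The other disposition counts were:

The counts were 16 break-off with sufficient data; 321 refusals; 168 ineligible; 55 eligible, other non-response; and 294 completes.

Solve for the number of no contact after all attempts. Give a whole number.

Top = 294 + 16 + 321 + 55 = 686
CON3 = 686 / D = 0.722
D = 686 / 0.722 = 950.1
Rest of base = 686
no contact after all attempts = 950.1 − 686 ≈ 264

264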